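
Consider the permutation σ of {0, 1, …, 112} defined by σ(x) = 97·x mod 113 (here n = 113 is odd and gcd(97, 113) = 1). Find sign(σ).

+1

Start at x=7: 7 → 1 → 97 → 30 → 85 → 109 → 64 → … (one orbit).
Cycle lengths of π_97 on ℤ/113ℤ: [14, 14, 14, 14, 14, 14, 14, 14, 1]; 9 cycles in total.
n − c = 113 − 9 = 104; sign = (−1)^104 = +1.
The Jacobi symbol (97|113) = +1 (Zolotarev) agrees.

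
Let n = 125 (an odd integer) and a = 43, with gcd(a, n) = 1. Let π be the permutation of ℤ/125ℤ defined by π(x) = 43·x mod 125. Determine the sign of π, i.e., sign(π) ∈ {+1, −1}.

-1

Trace 1: π^k(1) = [1, 43, 99, 7, 51, 68, 49] for k=0..6.
π_43 has 12 disjoint cycles with lengths [20, 20, 20, 20, 20, 4, 4, 4, 4, 4, 4, 1] on {0,…,124}.
With 12 cycles on 125 points, sign = (−1)^{125−12} = -1.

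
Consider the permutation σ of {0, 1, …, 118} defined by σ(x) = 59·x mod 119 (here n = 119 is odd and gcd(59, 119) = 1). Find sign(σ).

Orbit of 106 under x↦59x: [106, 66, 86, 76, 81, 19, 50]… (length divides ord_119(59)).
Decompose π into cycles: lengths [24, 24, 24, 24, 8, 8, 6, 1] (8 cycles, including the fixed point 0).
With 8 cycles on 119 points, sign = (−1)^{119−8} = -1.
Check: (59/119) = -1 by Zolotarev.

-1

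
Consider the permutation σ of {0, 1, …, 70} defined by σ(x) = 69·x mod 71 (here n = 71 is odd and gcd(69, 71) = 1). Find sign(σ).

-1

Orbit of 1 under x↦69x: [1, 69, 4, 63, 16, 39, 64]… (length divides ord_71(69)).
π_69 has 2 disjoint cycles with lengths [70, 1] on {0,…,70}.
sign(π) = (−1)^{n − #cycles} = (−1)^{71−2} = (−1)^69 = -1.
Zolotarev: (69|71) = -1, matching the cycle-count sign.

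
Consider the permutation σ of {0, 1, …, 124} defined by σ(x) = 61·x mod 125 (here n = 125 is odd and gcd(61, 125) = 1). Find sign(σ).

+1

Orbit of 31 under x↦61x: [31, 16, 101, 36, 71, 81, 66]… (length divides ord_125(61)).
π_61 has 13 disjoint cycles with lengths [25, 25, 25, 25, 5, 5, 5, 5, 1, 1, 1, 1, 1] on {0,…,124}.
n − c = 125 − 13 = 112; sign = (−1)^112 = +1.
Check: (61/125) = +1 by Zolotarev.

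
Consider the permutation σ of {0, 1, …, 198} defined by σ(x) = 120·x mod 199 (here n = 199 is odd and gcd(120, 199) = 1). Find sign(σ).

Start at x=146: 146 → 8 → 164 → 178 → 67 → 80 → 48 → … (one orbit).
π_120 has 2 disjoint cycles with lengths [198, 1] on {0,…,198}.
n − c = 199 − 2 = 197; sign = (−1)^197 = -1.

-1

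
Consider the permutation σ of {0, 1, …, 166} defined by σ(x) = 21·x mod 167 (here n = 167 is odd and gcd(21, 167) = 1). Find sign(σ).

+1

Orbit of 144 under x↦21x: [144, 18, 44, 89, 32, 4, 84]… (length divides ord_167(21)).
Decompose π into cycles: lengths [83, 83, 1] (3 cycles, including the fixed point 0).
sign(π) = (−1)^{n − #cycles} = (−1)^{167−3} = (−1)^164 = +1.
Check: (21/167) = +1 by Zolotarev.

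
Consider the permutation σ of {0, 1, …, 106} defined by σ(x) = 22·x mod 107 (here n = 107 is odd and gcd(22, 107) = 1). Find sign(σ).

Orbit of 97 under x↦22x: [97, 101, 82, 92, 98, 16, 31]… (length divides ord_107(22)).
Cycle lengths of π_22 on ℤ/107ℤ: [106, 1]; 2 cycles in total.
2 cycles on 107: each ℓ→(−1)^(ℓ−1), product (−1)^105 = -1.

-1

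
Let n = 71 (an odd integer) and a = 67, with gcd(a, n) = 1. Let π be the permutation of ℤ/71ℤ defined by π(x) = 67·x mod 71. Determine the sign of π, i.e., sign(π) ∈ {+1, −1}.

-1

Start at x=26: 26 → 38 → 61 → 40 → 53 → 1 → 67 → … (one orbit).
2 cycles of lengths [70, 1].
With 2 cycles on 71 points, sign = (−1)^{71−2} = -1.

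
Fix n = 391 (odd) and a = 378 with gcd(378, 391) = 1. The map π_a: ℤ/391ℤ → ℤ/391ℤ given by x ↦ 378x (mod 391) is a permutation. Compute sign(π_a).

Trace 307: π^k(307) = [307, 310, 271, 387, 52, 106, 186] for k=0..6.
Cycle lengths of π_378 on ℤ/391ℤ: [44, 44, 44, 44, 44, 44, 44, 44, 22, 4, 4, 4, 4, 1]; 14 cycles in total.
sign(π) = (−1)^{n − #cycles} = (−1)^{391−14} = (−1)^377 = -1.

-1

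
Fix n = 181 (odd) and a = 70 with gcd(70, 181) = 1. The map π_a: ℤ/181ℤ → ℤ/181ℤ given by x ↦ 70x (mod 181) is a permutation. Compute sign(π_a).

+1

Orbit of 25 under x↦70x: [25, 121, 144, 125, 62, 177, 82]… (length divides ord_181(70)).
Cycle lengths of π_70 on ℤ/181ℤ: [45, 45, 45, 45, 1]; 5 cycles in total.
sign(π) = (−1)^{n − #cycles} = (−1)^{181−5} = (−1)^176 = +1.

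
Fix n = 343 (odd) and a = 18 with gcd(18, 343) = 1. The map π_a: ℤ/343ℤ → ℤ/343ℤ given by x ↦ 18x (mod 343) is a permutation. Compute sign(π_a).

Trace 1: π^k(1) = [1, 18, 324] for k=0..2.
Decompose π into cycles: lengths [3, 3, 3, 3, 3, 3, 3, 3, 3, 3, 3, 3, 3, 3, 3, 3, 3, 3, 3, 3, 3, 3, 3, 3, 3, 3, 3, 3, 3, 3, 3, 3, 3, 3, 3, 3, 3, 3, 3, 3, 3, 3, 3, 3, 3, 3, 3, 3, 3, 3, 3, 3, 3, 3, 3, 3, 3, 3, 3, 3, 3, 3, 3, 3, 3, 3, 3, 3, 3, 3, 3, 3, 3, 3, 3, 3, 3, 3, 3, 3, 3, 3, 3, 3, 3, 3, 3, 3, 3, 3, 3, 3, 3, 3, 3, 3, 3, 3, 3, 3, 3, 3, 3, 3, 3, 3, 3, 3, 3, 3, 3, 3, 3, 3, 1] (115 cycles, including the fixed point 0).
115 cycles on 343: each ℓ→(−1)^(ℓ−1), product (−1)^228 = +1.
The Jacobi symbol (18|343) = +1 (Zolotarev) agrees.

+1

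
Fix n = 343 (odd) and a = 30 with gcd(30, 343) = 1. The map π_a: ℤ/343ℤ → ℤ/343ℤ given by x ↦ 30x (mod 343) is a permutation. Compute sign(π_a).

Orbit of 177 under x↦30x: [177, 165, 148, 324, 116, 50, 128]… (length divides ord_343(30)).
Cycle type of π: 21×14 + 3×16 + 1; total 31 cycles.
With 31 cycles on 343 points, sign = (−1)^{343−31} = +1.

+1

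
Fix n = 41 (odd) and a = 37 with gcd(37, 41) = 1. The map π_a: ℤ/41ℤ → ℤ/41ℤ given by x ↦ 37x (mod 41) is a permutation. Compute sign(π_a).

+1

Start at x=10: 10 → 1 → 37 → 16 → 18 → 10 (one orbit).
π_37 has 9 disjoint cycles with lengths [5, 5, 5, 5, 5, 5, 5, 5, 1] on {0,…,40}.
41 − 9 = 32 transpositions; sign(π) = (−1)^32 = +1.
Via Zolotarev, sign(π_{37}) = (37|41) = +1.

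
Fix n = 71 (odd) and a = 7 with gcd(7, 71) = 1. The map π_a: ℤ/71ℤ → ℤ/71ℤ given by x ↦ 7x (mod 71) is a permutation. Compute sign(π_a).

-1

Start at x=1: 1 → 7 → 49 → 59 → 58 → 51 → 2 → … (one orbit).
Cycle type of π: 70 + 1; total 2 cycles.
2 cycles on 71: each ℓ→(−1)^(ℓ−1), product (−1)^69 = -1.
(7|71)_J = -1 (Zolotarev's lemma cross-check).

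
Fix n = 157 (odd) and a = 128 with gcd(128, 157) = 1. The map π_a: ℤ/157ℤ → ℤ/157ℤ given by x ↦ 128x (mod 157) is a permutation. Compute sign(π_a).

-1

Orbit of 130 under x↦128x: [130, 155, 58, 45, 108, 8, 82]… (length divides ord_157(128)).
π_128 has 4 disjoint cycles with lengths [52, 52, 52, 1] on {0,…,156}.
4 cycles on 157: each ℓ→(−1)^(ℓ−1), product (−1)^153 = -1.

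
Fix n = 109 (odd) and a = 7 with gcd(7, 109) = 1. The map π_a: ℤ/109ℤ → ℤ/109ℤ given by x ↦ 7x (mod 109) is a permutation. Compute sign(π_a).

+1

Orbit of 9 under x↦7x: [9, 63, 5, 35, 27, 80, 15]… (length divides ord_109(7)).
The orbit structure of x ↦ 7x mod 109: 5 orbits of sizes [27, 27, 27, 27, 1].
109 − 5 = 104 transpositions; sign(π) = (−1)^104 = +1.
Check: (7/109) = +1 by Zolotarev.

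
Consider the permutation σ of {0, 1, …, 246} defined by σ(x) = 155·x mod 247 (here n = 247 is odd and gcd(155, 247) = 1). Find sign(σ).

Start at x=246: 246 → 92 → 181 → 144 → 90 → 118 → 12 → … (one orbit).
Decompose π into cycles: lengths [18, 18, 18, 18, 18, 18, 18, 18, 18, 18, 18, 18, 18, 2, 2, 2, 2, 2, 2, 1] (20 cycles, including the fixed point 0).
With 20 cycles on 247 points, sign = (−1)^{247−20} = -1.
Via Zolotarev, sign(π_{155}) = (155|247) = -1.

-1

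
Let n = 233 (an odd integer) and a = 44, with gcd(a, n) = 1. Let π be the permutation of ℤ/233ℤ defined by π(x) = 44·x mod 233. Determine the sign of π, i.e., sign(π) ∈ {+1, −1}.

Orbit of 78 under x↦44x: [78, 170, 24, 124, 97, 74, 227]… (length divides ord_233(44)).
Decompose π into cycles: lengths [232, 1] (2 cycles, including the fixed point 0).
sign(π) = (−1)^{n − #cycles} = (−1)^{233−2} = (−1)^231 = -1.

-1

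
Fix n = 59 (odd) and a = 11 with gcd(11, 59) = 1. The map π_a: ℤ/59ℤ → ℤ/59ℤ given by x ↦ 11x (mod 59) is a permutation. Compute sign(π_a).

-1

Start at x=12: 12 → 14 → 36 → 42 → 49 → 8 → 29 → … (one orbit).
π_11 has 2 disjoint cycles with lengths [58, 1] on {0,…,58}.
2 cycles on 59: each ℓ→(−1)^(ℓ−1), product (−1)^57 = -1.
Via Zolotarev, sign(π_{11}) = (11|59) = -1.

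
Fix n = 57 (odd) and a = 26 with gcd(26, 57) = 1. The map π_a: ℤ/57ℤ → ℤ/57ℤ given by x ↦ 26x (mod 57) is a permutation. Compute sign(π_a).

-1

Orbit of 7 under x↦26x: [7, 11, 1, 26, 49, 20]… (length divides ord_57(26)).
The orbit structure of x ↦ 26x mod 57: 14 orbits of sizes [6, 6, 6, 6, 6, 6, 3, 3, 3, 3, 3, 3, 2, 1].
57 − 14 = 43 transpositions; sign(π) = (−1)^43 = -1.
The Jacobi symbol (26|57) = -1 (Zolotarev) agrees.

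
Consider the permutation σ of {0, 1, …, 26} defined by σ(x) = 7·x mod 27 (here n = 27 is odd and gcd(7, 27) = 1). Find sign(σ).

Start at x=7: 7 → 22 → 19 → 25 → 13 → 10 → 16 → … (one orbit).
Cycle lengths of π_7 on ℤ/27ℤ: [9, 9, 3, 3, 1, 1, 1]; 7 cycles in total.
With 7 cycles on 27 points, sign = (−1)^{27−7} = +1.
Via Zolotarev, sign(π_{7}) = (7|27) = +1.

+1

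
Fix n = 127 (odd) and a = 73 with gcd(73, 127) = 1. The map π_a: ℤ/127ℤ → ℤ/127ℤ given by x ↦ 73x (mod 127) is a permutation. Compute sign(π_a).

+1

Start at x=47: 47 → 2 → 19 → 117 → 32 → 50 → 94 → … (one orbit).
7 cycles of lengths [21, 21, 21, 21, 21, 21, 1].
n − c = 127 − 7 = 120; sign = (−1)^120 = +1.
(73|127)_J = +1 (Zolotarev's lemma cross-check).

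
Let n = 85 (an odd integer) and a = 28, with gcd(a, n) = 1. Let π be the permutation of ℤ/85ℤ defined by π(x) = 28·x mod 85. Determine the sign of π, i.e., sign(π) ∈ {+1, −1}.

Start at x=9: 9 → 82 → 1 → 28 → 19 → 22 → 21 → … (one orbit).
The orbit structure of x ↦ 28x mod 85: 7 orbits of sizes [16, 16, 16, 16, 16, 4, 1].
With 7 cycles on 85 points, sign = (−1)^{85−7} = +1.
Check: (28/85) = +1 by Zolotarev.

+1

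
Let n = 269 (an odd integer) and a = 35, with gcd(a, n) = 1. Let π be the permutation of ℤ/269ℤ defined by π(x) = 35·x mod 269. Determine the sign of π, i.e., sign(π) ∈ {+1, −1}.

Start at x=251: 251 → 177 → 8 → 11 → 116 → 25 → 68 → … (one orbit).
Decompose π into cycles: lengths [268, 1] (2 cycles, including the fixed point 0).
With 2 cycles on 269 points, sign = (−1)^{269−2} = -1.
Check: (35/269) = -1 by Zolotarev.

-1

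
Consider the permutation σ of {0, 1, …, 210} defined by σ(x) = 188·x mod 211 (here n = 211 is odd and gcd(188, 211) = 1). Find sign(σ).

Orbit of 71 under x↦188x: [71, 55, 1, 188, 107]… (length divides ord_211(188)).
Cycle type of π: 5×42 + 1; total 43 cycles.
Σ(ℓ_i−1) = 211−43 = 168; sign = (−1)^168 = +1.
Via Zolotarev, sign(π_{188}) = (188|211) = +1.

+1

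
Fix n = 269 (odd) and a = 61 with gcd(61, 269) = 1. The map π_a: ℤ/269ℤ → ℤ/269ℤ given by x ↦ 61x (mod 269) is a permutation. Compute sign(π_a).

Orbit of 169 under x↦61x: [169, 87, 196, 120, 57, 249, 125]… (length divides ord_269(61)).
The orbit structure of x ↦ 61x mod 269: 5 orbits of sizes [67, 67, 67, 67, 1].
269 − 5 = 264 transpositions; sign(π) = (−1)^264 = +1.
(61|269)_J = +1 (Zolotarev's lemma cross-check).

+1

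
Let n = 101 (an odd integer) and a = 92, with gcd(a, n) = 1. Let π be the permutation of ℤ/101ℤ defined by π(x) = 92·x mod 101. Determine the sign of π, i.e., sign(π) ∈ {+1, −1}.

Trace 16: π^k(16) = [16, 58, 84, 52, 37, 71, 68] for k=0..6.
Cycle type of π: 25×4 + 1; total 5 cycles.
sign(π) = (−1)^{n − #cycles} = (−1)^{101−5} = (−1)^96 = +1.
Zolotarev: (92|101) = +1, matching the cycle-count sign.

+1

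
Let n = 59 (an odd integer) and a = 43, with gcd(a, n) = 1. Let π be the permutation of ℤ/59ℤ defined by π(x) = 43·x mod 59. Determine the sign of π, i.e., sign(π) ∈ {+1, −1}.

Trace 21: π^k(21) = [21, 18, 7, 6, 22, 2, 27] for k=0..6.
Cycle type of π: 58 + 1; total 2 cycles.
Σ(ℓ_i−1) = 59−2 = 57; sign = (−1)^57 = -1.
(43|59)_J = -1 (Zolotarev's lemma cross-check).

-1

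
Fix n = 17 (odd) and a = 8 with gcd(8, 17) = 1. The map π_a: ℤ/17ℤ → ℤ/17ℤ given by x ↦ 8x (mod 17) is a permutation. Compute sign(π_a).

+1

Start at x=1: 1 → 8 → 13 → 2 → 16 → 9 → 4 → … (one orbit).
Cycle lengths of π_8 on ℤ/17ℤ: [8, 8, 1]; 3 cycles in total.
With 3 cycles on 17 points, sign = (−1)^{17−3} = +1.
Via Zolotarev, sign(π_{8}) = (8|17) = +1.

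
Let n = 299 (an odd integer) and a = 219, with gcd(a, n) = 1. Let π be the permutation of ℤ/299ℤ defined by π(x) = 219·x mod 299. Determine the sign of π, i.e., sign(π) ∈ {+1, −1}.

Trace 82: π^k(82) = [82, 18, 55, 85, 77, 119, 48] for k=0..6.
Cycle lengths of π_219 on ℤ/299ℤ: [132, 132, 12, 11, 11, 1]; 6 cycles in total.
n − c = 299 − 6 = 293; sign = (−1)^293 = -1.
Check: (219/299) = -1 by Zolotarev.

-1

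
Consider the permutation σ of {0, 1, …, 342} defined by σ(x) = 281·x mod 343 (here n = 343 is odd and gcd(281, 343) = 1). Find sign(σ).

Start at x=8: 8 → 190 → 225 → 113 → 197 → 134 → 267 → … (one orbit).
19 cycles of lengths [49, 49, 49, 49, 49, 49, 7, 7, 7, 7, 7, 7, 1, 1, 1, 1, 1, 1, 1].
n − c = 343 − 19 = 324; sign = (−1)^324 = +1.
Via Zolotarev, sign(π_{281}) = (281|343) = +1.

+1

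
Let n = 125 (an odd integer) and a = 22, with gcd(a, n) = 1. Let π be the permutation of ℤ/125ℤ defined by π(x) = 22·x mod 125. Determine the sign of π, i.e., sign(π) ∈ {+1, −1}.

Start at x=72: 72 → 84 → 98 → 31 → 57 → 4 → 88 → … (one orbit).
π_22 has 4 disjoint cycles with lengths [100, 20, 4, 1] on {0,…,124}.
4 cycles on 125: each ℓ→(−1)^(ℓ−1), product (−1)^121 = -1.
(22|125)_J = -1 (Zolotarev's lemma cross-check).

-1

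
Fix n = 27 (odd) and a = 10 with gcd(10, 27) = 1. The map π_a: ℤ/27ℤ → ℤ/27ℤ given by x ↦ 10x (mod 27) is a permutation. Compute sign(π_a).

Trace 10: π^k(10) = [10, 19, 1] for k=0..2.
Decompose π into cycles: lengths [3, 3, 3, 3, 3, 3, 1, 1, 1, 1, 1, 1, 1, 1, 1] (15 cycles, including the fixed point 0).
15 cycles on 27: each ℓ→(−1)^(ℓ−1), product (−1)^12 = +1.

+1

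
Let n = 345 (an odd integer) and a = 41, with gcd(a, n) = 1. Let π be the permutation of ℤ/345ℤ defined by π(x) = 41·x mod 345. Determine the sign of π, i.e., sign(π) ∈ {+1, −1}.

Trace 271: π^k(271) = [271, 71, 151, 326, 256, 146, 121] for k=0..6.
Cycle type of π: 22×10 + 11×10 + 2×5 + 1×5; total 30 cycles.
sign(π) = (−1)^{n − #cycles} = (−1)^{345−30} = (−1)^315 = -1.

-1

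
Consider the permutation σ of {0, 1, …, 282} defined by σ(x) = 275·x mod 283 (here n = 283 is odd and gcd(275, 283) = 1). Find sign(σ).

+1

Orbit of 250 under x↦275x: [250, 264, 152, 199, 106, 1, 275]… (length divides ord_283(275)).
Cycle type of π: 47×6 + 1; total 7 cycles.
7 cycles on 283: each ℓ→(−1)^(ℓ−1), product (−1)^276 = +1.
Via Zolotarev, sign(π_{275}) = (275|283) = +1.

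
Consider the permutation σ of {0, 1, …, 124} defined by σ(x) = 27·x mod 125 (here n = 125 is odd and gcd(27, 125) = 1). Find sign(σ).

Start at x=107: 107 → 14 → 3 → 81 → 62 → 49 → 73 → … (one orbit).
Cycle type of π: 100 + 20 + 4 + 1; total 4 cycles.
4 cycles on 125: each ℓ→(−1)^(ℓ−1), product (−1)^121 = -1.

-1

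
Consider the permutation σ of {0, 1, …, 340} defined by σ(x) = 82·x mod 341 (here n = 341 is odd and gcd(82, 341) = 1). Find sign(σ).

Orbit of 1 under x↦82x: [1, 82, 245, 312, 9, 56, 159]… (length divides ord_341(82)).
Cycle lengths of π_82 on ℤ/341ℤ: [15, 15, 15, 15, 15, 15, 15, 15, 15, 15, 15, 15, 15, 15, 15, 15, 15, 15, 15, 15, 15, 15, 5, 5, 1]; 25 cycles in total.
341 − 25 = 316 transpositions; sign(π) = (−1)^316 = +1.
The Jacobi symbol (82|341) = +1 (Zolotarev) agrees.

+1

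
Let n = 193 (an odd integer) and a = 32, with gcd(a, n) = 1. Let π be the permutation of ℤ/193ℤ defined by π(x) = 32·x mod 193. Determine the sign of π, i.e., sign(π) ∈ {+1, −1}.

Orbit of 192 under x↦32x: [192, 161, 134, 42, 186, 162, 166]… (length divides ord_193(32)).
The orbit structure of x ↦ 32x mod 193: 3 orbits of sizes [96, 96, 1].
193 − 3 = 190 transpositions; sign(π) = (−1)^190 = +1.

+1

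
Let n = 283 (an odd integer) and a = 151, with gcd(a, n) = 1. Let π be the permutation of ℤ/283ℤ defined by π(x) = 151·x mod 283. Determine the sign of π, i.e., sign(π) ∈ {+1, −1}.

+1

Orbit of 4 under x↦151x: [4, 38, 78, 175, 106, 158, 86]… (length divides ord_283(151)).
Decompose π into cycles: lengths [47, 47, 47, 47, 47, 47, 1] (7 cycles, including the fixed point 0).
283 − 7 = 276 transpositions; sign(π) = (−1)^276 = +1.
Via Zolotarev, sign(π_{151}) = (151|283) = +1.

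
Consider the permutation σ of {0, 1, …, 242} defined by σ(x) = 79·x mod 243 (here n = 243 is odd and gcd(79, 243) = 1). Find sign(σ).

+1

Trace 100: π^k(100) = [100, 124, 76, 172, 223, 121, 82] for k=0..6.
π_79 has 11 disjoint cycles with lengths [81, 81, 27, 27, 9, 9, 3, 3, 1, 1, 1] on {0,…,242}.
Σ(ℓ_i−1) = 243−11 = 232; sign = (−1)^232 = +1.
(79|243)_J = +1 (Zolotarev's lemma cross-check).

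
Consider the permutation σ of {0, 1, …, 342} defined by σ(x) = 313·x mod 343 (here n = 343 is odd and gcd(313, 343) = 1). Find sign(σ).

-1

Trace 214: π^k(214) = [214, 97, 177, 178, 148, 19, 116] for k=0..6.
The orbit structure of x ↦ 313x mod 343: 16 orbits of sizes [42, 42, 42, 42, 42, 42, 42, 6, 6, 6, 6, 6, 6, 6, 6, 1].
Σ(ℓ_i−1) = 343−16 = 327; sign = (−1)^327 = -1.
Zolotarev: (313|343) = -1, matching the cycle-count sign.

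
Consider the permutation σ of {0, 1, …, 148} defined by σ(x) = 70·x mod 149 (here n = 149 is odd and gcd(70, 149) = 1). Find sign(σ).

Trace 132: π^k(132) = [132, 2, 140, 115, 4, 131, 81] for k=0..6.
π_70 has 2 disjoint cycles with lengths [148, 1] on {0,…,148}.
Σ(ℓ_i−1) = 149−2 = 147; sign = (−1)^147 = -1.
Zolotarev: (70|149) = -1, matching the cycle-count sign.

-1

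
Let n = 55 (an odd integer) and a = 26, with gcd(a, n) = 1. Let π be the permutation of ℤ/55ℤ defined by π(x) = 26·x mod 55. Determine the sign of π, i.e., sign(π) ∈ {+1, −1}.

Start at x=1: 1 → 26 → 16 → 31 → 36 → 1 (one orbit).
The orbit structure of x ↦ 26x mod 55: 15 orbits of sizes [5, 5, 5, 5, 5, 5, 5, 5, 5, 5, 1, 1, 1, 1, 1].
sign(π) = (−1)^{n − #cycles} = (−1)^{55−15} = (−1)^40 = +1.
The Jacobi symbol (26|55) = +1 (Zolotarev) agrees.

+1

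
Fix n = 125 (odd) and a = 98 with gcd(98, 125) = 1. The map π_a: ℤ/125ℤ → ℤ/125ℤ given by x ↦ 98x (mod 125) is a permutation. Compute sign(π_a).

-1

Orbit of 44 under x↦98x: [44, 62, 76, 73, 29, 92, 16]… (length divides ord_125(98)).
Decompose π into cycles: lengths [100, 20, 4, 1] (4 cycles, including the fixed point 0).
sign(π) = (−1)^{n − #cycles} = (−1)^{125−4} = (−1)^121 = -1.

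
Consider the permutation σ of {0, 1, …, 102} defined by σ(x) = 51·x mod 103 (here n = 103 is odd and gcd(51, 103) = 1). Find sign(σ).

-1

Orbit of 87 under x↦51x: [87, 8, 99, 2, 102, 52, 77]… (length divides ord_103(51)).
2 cycles of lengths [102, 1].
sign(π) = (−1)^{n − #cycles} = (−1)^{103−2} = (−1)^101 = -1.
Check: (51/103) = -1 by Zolotarev.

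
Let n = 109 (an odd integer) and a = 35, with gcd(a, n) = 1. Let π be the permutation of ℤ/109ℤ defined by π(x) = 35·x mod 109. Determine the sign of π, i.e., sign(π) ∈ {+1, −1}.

Start at x=1: 1 → 35 → 26 → 38 → 22 → 7 → 27 → … (one orbit).
5 cycles of lengths [27, 27, 27, 27, 1].
n − c = 109 − 5 = 104; sign = (−1)^104 = +1.

+1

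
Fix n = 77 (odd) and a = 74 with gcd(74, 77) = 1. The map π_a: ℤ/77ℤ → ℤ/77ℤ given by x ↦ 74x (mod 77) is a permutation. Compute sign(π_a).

-1

Start at x=8: 8 → 53 → 72 → 15 → 32 → 58 → 57 → … (one orbit).
Cycle type of π: 30×2 + 10 + 3×2 + 1; total 6 cycles.
With 6 cycles on 77 points, sign = (−1)^{77−6} = -1.
Check: (74/77) = -1 by Zolotarev.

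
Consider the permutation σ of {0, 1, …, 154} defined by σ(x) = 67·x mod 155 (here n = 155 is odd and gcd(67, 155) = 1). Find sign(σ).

-1

Start at x=67: 67 → 149 → 63 → 36 → 87 → 94 → 98 → … (one orbit).
Decompose π into cycles: lengths [12, 12, 12, 12, 12, 12, 12, 12, 12, 12, 4, 3, 3, 3, 3, 3, 3, 3, 3, 3, 3, 1] (22 cycles, including the fixed point 0).
155 − 22 = 133 transpositions; sign(π) = (−1)^133 = -1.
The Jacobi symbol (67|155) = -1 (Zolotarev) agrees.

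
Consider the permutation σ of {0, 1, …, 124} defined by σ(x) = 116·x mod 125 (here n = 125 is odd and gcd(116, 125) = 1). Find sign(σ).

+1

Start at x=56: 56 → 121 → 36 → 51 → 41 → 6 → 71 → … (one orbit).
The orbit structure of x ↦ 116x mod 125: 13 orbits of sizes [25, 25, 25, 25, 5, 5, 5, 5, 1, 1, 1, 1, 1].
With 13 cycles on 125 points, sign = (−1)^{125−13} = +1.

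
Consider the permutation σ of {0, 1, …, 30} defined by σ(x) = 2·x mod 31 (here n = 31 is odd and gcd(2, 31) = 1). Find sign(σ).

Start at x=16: 16 → 1 → 2 → 4 → 8 → 16 (one orbit).
7 cycles of lengths [5, 5, 5, 5, 5, 5, 1].
Σ(ℓ_i−1) = 31−7 = 24; sign = (−1)^24 = +1.

+1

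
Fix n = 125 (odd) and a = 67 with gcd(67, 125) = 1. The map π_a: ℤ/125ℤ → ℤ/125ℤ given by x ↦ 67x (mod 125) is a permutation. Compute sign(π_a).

-1

Start at x=38: 38 → 46 → 82 → 119 → 98 → 66 → 47 → … (one orbit).
The orbit structure of x ↦ 67x mod 125: 4 orbits of sizes [100, 20, 4, 1].
4 cycles on 125: each ℓ→(−1)^(ℓ−1), product (−1)^121 = -1.
Check: (67/125) = -1 by Zolotarev.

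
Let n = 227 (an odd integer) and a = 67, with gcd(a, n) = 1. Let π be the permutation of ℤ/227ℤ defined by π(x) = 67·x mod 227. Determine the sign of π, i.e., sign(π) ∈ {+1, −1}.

-1

Orbit of 150 under x↦67x: [150, 62, 68, 16, 164, 92, 35]… (length divides ord_227(67)).
The orbit structure of x ↦ 67x mod 227: 2 orbits of sizes [226, 1].
2 cycles on 227: each ℓ→(−1)^(ℓ−1), product (−1)^225 = -1.
The Jacobi symbol (67|227) = -1 (Zolotarev) agrees.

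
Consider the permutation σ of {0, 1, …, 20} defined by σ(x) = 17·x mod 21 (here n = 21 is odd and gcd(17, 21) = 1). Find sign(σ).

Orbit of 16 under x↦17x: [16, 20, 4, 5, 1, 17]… (length divides ord_21(17)).
The orbit structure of x ↦ 17x mod 21: 5 orbits of sizes [6, 6, 6, 2, 1].
5 cycles on 21: each ℓ→(−1)^(ℓ−1), product (−1)^16 = +1.

+1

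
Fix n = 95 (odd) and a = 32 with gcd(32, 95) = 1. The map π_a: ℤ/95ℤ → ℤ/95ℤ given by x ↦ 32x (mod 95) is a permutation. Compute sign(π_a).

+1

Start at x=37: 37 → 44 → 78 → 26 → 72 → 24 → 8 → … (one orbit).
π_32 has 5 disjoint cycles with lengths [36, 36, 18, 4, 1] on {0,…,94}.
n − c = 95 − 5 = 90; sign = (−1)^90 = +1.
The Jacobi symbol (32|95) = +1 (Zolotarev) agrees.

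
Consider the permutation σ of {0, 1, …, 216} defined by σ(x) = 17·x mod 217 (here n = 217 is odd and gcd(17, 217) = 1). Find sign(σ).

Trace 26: π^k(26) = [26, 8, 136, 142, 27, 25, 208] for k=0..6.
Cycle type of π: 30×7 + 6 + 1; total 9 cycles.
n − c = 217 − 9 = 208; sign = (−1)^208 = +1.
Check: (17/217) = +1 by Zolotarev.

+1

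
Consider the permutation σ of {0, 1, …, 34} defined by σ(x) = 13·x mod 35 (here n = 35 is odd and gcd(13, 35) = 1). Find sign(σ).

+1

Start at x=29: 29 → 27 → 1 → 13 → 29 (one orbit).
11 cycles of lengths [4, 4, 4, 4, 4, 4, 4, 2, 2, 2, 1].
With 11 cycles on 35 points, sign = (−1)^{35−11} = +1.
Via Zolotarev, sign(π_{13}) = (13|35) = +1.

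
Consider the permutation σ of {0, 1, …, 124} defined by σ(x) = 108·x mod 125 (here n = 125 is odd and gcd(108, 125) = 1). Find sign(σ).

Trace 89: π^k(89) = [89, 112, 96, 118, 119, 102, 16] for k=0..6.
Cycle lengths of π_108 on ℤ/125ℤ: [100, 20, 4, 1]; 4 cycles in total.
sign(π) = (−1)^{n − #cycles} = (−1)^{125−4} = (−1)^121 = -1.
Zolotarev: (108|125) = -1, matching the cycle-count sign.

-1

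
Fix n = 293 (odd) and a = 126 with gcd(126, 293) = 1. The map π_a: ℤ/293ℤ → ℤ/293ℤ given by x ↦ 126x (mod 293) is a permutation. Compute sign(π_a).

+1

Orbit of 172 under x↦126x: [172, 283, 205, 46, 229, 140, 60]… (length divides ord_293(126)).
π_126 has 5 disjoint cycles with lengths [73, 73, 73, 73, 1] on {0,…,292}.
Σ(ℓ_i−1) = 293−5 = 288; sign = (−1)^288 = +1.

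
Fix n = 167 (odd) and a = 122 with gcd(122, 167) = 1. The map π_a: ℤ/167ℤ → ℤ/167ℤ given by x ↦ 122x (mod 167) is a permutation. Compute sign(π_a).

+1

Orbit of 137 under x↦122x: [137, 14, 38, 127, 130, 162, 58]… (length divides ord_167(122)).
Decompose π into cycles: lengths [83, 83, 1] (3 cycles, including the fixed point 0).
n − c = 167 − 3 = 164; sign = (−1)^164 = +1.
Zolotarev: (122|167) = +1, matching the cycle-count sign.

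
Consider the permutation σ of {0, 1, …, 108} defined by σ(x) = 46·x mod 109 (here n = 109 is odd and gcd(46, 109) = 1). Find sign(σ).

Trace 45: π^k(45) = [45, 108, 63, 64, 1, 46] for k=0..5.
Decompose π into cycles: lengths [6, 6, 6, 6, 6, 6, 6, 6, 6, 6, 6, 6, 6, 6, 6, 6, 6, 6, 1] (19 cycles, including the fixed point 0).
19 cycles on 109: each ℓ→(−1)^(ℓ−1), product (−1)^90 = +1.

+1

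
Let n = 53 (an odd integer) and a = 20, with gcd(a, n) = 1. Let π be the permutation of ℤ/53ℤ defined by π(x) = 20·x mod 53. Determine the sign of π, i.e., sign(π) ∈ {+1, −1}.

-1

Orbit of 13 under x↦20x: [13, 48, 6, 14, 15, 35, 11]… (length divides ord_53(20)).
2 cycles of lengths [52, 1].
2 cycles on 53: each ℓ→(−1)^(ℓ−1), product (−1)^51 = -1.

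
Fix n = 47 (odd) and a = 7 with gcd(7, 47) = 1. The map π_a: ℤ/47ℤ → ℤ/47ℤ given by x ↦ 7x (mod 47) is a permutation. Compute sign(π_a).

+1

Start at x=37: 37 → 24 → 27 → 1 → 7 → 2 → 14 → … (one orbit).
Cycle lengths of π_7 on ℤ/47ℤ: [23, 23, 1]; 3 cycles in total.
With 3 cycles on 47 points, sign = (−1)^{47−3} = +1.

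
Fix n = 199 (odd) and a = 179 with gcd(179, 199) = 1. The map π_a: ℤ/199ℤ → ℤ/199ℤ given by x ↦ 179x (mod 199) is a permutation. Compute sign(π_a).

-1

Trace 27: π^k(27) = [27, 57, 54, 114, 108, 29, 17] for k=0..6.
Decompose π into cycles: lengths [198, 1] (2 cycles, including the fixed point 0).
sign(π) = (−1)^{n − #cycles} = (−1)^{199−2} = (−1)^197 = -1.
The Jacobi symbol (179|199) = -1 (Zolotarev) agrees.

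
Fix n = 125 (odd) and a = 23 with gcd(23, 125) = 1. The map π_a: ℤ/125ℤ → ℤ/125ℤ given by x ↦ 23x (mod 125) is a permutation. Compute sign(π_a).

-1

Trace 98: π^k(98) = [98, 4, 92, 116, 43, 114, 122] for k=0..6.
Decompose π into cycles: lengths [100, 20, 4, 1] (4 cycles, including the fixed point 0).
4 cycles on 125: each ℓ→(−1)^(ℓ−1), product (−1)^121 = -1.
Check: (23/125) = -1 by Zolotarev.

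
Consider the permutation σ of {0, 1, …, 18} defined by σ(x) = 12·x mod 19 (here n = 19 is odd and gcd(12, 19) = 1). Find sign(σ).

-1

Trace 12: π^k(12) = [12, 11, 18, 7, 8, 1] for k=0..5.
Decompose π into cycles: lengths [6, 6, 6, 1] (4 cycles, including the fixed point 0).
With 4 cycles on 19 points, sign = (−1)^{19−4} = -1.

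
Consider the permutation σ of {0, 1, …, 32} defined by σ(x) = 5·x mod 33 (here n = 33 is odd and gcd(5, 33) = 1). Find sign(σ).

Start at x=31: 31 → 23 → 16 → 14 → 4 → 20 → 1 → … (one orbit).
Cycle type of π: 10×2 + 5×2 + 2 + 1; total 6 cycles.
6 cycles on 33: each ℓ→(−1)^(ℓ−1), product (−1)^27 = -1.
Check: (5/33) = -1 by Zolotarev.

-1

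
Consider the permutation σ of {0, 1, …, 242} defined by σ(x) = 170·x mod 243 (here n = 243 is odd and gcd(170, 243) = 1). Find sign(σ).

-1

Trace 188: π^k(188) = [188, 127, 206, 28, 143, 10, 242] for k=0..6.
π_170 has 14 disjoint cycles with lengths [54, 54, 54, 18, 18, 18, 6, 6, 6, 2, 2, 2, 2, 1] on {0,…,242}.
With 14 cycles on 243 points, sign = (−1)^{243−14} = -1.
Via Zolotarev, sign(π_{170}) = (170|243) = -1.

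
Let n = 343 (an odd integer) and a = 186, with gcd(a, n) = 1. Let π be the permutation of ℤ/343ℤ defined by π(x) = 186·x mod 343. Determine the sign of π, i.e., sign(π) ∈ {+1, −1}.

Orbit of 200 under x↦186x: [200, 156, 204, 214, 16, 232, 277]… (length divides ord_343(186)).
Cycle lengths of π_186 on ℤ/343ℤ: [147, 147, 21, 21, 3, 3, 1]; 7 cycles in total.
Σ(ℓ_i−1) = 343−7 = 336; sign = (−1)^336 = +1.
The Jacobi symbol (186|343) = +1 (Zolotarev) agrees.

+1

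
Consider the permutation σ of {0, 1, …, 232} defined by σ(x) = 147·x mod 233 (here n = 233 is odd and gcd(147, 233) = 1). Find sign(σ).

-1

Trace 77: π^k(77) = [77, 135, 40, 55, 163, 195, 6] for k=0..6.
π_147 has 2 disjoint cycles with lengths [232, 1] on {0,…,232}.
Σ(ℓ_i−1) = 233−2 = 231; sign = (−1)^231 = -1.
The Jacobi symbol (147|233) = -1 (Zolotarev) agrees.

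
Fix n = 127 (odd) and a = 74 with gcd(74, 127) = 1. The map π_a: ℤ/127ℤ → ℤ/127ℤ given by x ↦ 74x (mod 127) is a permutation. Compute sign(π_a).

+1

Start at x=11: 11 → 52 → 38 → 18 → 62 → 16 → 41 → … (one orbit).
Decompose π into cycles: lengths [63, 63, 1] (3 cycles, including the fixed point 0).
With 3 cycles on 127 points, sign = (−1)^{127−3} = +1.
Zolotarev: (74|127) = +1, matching the cycle-count sign.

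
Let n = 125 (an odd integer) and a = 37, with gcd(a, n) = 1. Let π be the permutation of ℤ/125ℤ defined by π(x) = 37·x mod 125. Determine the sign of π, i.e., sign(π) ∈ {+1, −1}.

Orbit of 93 under x↦37x: [93, 66, 67, 104, 98, 1, 37]… (length divides ord_125(37)).
Decompose π into cycles: lengths [100, 20, 4, 1] (4 cycles, including the fixed point 0).
With 4 cycles on 125 points, sign = (−1)^{125−4} = -1.
The Jacobi symbol (37|125) = -1 (Zolotarev) agrees.

-1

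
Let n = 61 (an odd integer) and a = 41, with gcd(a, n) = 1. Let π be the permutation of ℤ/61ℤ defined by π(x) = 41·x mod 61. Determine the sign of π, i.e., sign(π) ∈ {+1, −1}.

+1

Orbit of 27 under x↦41x: [27, 9, 3, 1, 41, 34, 52]… (length divides ord_61(41)).
Cycle type of π: 10×6 + 1; total 7 cycles.
61 − 7 = 54 transpositions; sign(π) = (−1)^54 = +1.
The Jacobi symbol (41|61) = +1 (Zolotarev) agrees.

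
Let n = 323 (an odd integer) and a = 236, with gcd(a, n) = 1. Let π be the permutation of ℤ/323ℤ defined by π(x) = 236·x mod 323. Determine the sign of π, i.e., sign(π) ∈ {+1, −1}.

-1

Trace 202: π^k(202) = [202, 191, 179, 254, 189, 30, 297] for k=0..6.
π_236 has 18 disjoint cycles with lengths [24, 24, 24, 24, 24, 24, 24, 24, 24, 24, 24, 24, 8, 8, 6, 6, 6, 1] on {0,…,322}.
n − c = 323 − 18 = 305; sign = (−1)^305 = -1.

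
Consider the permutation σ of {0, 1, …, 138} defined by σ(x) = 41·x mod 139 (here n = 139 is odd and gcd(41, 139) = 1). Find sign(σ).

Trace 47: π^k(47) = [47, 120, 55, 31, 20, 125, 121] for k=0..6.
3 cycles of lengths [69, 69, 1].
Σ(ℓ_i−1) = 139−3 = 136; sign = (−1)^136 = +1.

+1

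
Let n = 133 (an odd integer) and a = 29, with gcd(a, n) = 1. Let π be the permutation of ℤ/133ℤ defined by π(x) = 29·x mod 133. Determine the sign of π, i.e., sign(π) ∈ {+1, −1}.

Orbit of 120 under x↦29x: [120, 22, 106, 15, 36, 113, 85]… (length divides ord_133(29)).
14 cycles of lengths [18, 18, 18, 18, 18, 18, 18, 1, 1, 1, 1, 1, 1, 1].
Σ(ℓ_i−1) = 133−14 = 119; sign = (−1)^119 = -1.
Check: (29/133) = -1 by Zolotarev.

-1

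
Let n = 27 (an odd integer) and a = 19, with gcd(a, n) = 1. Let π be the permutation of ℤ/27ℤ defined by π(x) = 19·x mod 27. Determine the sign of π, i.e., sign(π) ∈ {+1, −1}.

+1

Start at x=19: 19 → 10 → 1 → 19 (one orbit).
Decompose π into cycles: lengths [3, 3, 3, 3, 3, 3, 1, 1, 1, 1, 1, 1, 1, 1, 1] (15 cycles, including the fixed point 0).
27 − 15 = 12 transpositions; sign(π) = (−1)^12 = +1.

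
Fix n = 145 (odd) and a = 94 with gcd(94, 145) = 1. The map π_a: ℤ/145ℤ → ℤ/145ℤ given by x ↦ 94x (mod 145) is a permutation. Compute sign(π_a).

Trace 49: π^k(49) = [49, 111, 139, 16, 54, 1, 94] for k=0..6.
The orbit structure of x ↦ 94x mod 145: 15 orbits of sizes [14, 14, 14, 14, 14, 14, 14, 14, 7, 7, 7, 7, 2, 2, 1].
n − c = 145 − 15 = 130; sign = (−1)^130 = +1.
The Jacobi symbol (94|145) = +1 (Zolotarev) agrees.

+1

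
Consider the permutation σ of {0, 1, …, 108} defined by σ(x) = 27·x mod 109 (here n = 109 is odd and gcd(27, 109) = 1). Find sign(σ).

+1

Trace 1: π^k(1) = [1, 27, 75, 63, 66, 38, 45] for k=0..6.
π_27 has 13 disjoint cycles with lengths [9, 9, 9, 9, 9, 9, 9, 9, 9, 9, 9, 9, 1] on {0,…,108}.
Σ(ℓ_i−1) = 109−13 = 96; sign = (−1)^96 = +1.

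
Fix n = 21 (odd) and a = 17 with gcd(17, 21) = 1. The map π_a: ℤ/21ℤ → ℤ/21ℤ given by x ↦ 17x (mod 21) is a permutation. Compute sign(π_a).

+1

Start at x=1: 1 → 17 → 16 → 20 → 4 → 5 → 1 (one orbit).
π_17 has 5 disjoint cycles with lengths [6, 6, 6, 2, 1] on {0,…,20}.
Σ(ℓ_i−1) = 21−5 = 16; sign = (−1)^16 = +1.
Zolotarev: (17|21) = +1, matching the cycle-count sign.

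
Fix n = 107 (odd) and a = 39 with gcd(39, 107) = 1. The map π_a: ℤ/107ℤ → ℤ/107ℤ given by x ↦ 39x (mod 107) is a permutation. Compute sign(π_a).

Orbit of 4 under x↦39x: [4, 49, 92, 57, 83, 27, 90]… (length divides ord_107(39)).
Cycle type of π: 53×2 + 1; total 3 cycles.
107 − 3 = 104 transpositions; sign(π) = (−1)^104 = +1.
Zolotarev: (39|107) = +1, matching the cycle-count sign.

+1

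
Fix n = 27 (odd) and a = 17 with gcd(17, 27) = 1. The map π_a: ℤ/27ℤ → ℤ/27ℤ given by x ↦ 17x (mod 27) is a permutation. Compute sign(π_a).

-1

Orbit of 17 under x↦17x: [17, 19, 26, 10, 8, 1]… (length divides ord_27(17)).
Cycle lengths of π_17 on ℤ/27ℤ: [6, 6, 6, 2, 2, 2, 2, 1]; 8 cycles in total.
8 cycles on 27: each ℓ→(−1)^(ℓ−1), product (−1)^19 = -1.
Check: (17/27) = -1 by Zolotarev.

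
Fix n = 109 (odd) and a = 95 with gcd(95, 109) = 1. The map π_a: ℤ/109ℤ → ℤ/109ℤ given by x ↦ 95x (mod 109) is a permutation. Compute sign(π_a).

-1

Trace 4: π^k(4) = [4, 53, 21, 33, 83, 37, 27] for k=0..6.
Decompose π into cycles: lengths [108, 1] (2 cycles, including the fixed point 0).
n − c = 109 − 2 = 107; sign = (−1)^107 = -1.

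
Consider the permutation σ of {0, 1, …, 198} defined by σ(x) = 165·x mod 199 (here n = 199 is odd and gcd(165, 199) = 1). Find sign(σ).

Start at x=172: 172 → 122 → 31 → 140 → 16 → 53 → 188 → … (one orbit).
Cycle type of π: 99×2 + 1; total 3 cycles.
With 3 cycles on 199 points, sign = (−1)^{199−3} = +1.
(165|199)_J = +1 (Zolotarev's lemma cross-check).

+1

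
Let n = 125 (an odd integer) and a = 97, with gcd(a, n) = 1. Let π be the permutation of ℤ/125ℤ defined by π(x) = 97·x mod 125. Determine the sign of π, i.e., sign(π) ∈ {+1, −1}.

-1

Trace 43: π^k(43) = [43, 46, 87, 64, 83, 51, 72] for k=0..6.
Decompose π into cycles: lengths [100, 20, 4, 1] (4 cycles, including the fixed point 0).
n − c = 125 − 4 = 121; sign = (−1)^121 = -1.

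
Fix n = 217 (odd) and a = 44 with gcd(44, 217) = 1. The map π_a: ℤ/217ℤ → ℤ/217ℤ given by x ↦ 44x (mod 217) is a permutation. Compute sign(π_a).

Trace 114: π^k(114) = [114, 25, 15, 9, 179, 64, 212] for k=0..6.
π_44 has 10 disjoint cycles with lengths [30, 30, 30, 30, 30, 30, 30, 3, 3, 1] on {0,…,216}.
n − c = 217 − 10 = 207; sign = (−1)^207 = -1.
Zolotarev: (44|217) = -1, matching the cycle-count sign.

-1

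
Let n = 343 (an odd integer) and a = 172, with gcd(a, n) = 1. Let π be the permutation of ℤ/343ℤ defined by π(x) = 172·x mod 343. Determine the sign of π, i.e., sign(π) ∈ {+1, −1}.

+1

Orbit of 106 under x↦172x: [106, 53, 198, 99, 221, 282, 141]… (length divides ord_343(172)).
The orbit structure of x ↦ 172x mod 343: 7 orbits of sizes [147, 147, 21, 21, 3, 3, 1].
7 cycles on 343: each ℓ→(−1)^(ℓ−1), product (−1)^336 = +1.
Check: (172/343) = +1 by Zolotarev.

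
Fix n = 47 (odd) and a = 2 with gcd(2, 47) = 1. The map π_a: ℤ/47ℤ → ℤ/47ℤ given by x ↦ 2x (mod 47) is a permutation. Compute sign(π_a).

Trace 28: π^k(28) = [28, 9, 18, 36, 25, 3, 6] for k=0..6.
Cycle type of π: 23×2 + 1; total 3 cycles.
Σ(ℓ_i−1) = 47−3 = 44; sign = (−1)^44 = +1.
Check: (2/47) = +1 by Zolotarev.

+1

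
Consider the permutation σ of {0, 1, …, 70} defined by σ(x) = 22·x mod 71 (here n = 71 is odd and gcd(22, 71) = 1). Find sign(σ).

Orbit of 64 under x↦22x: [64, 59, 20, 14, 24, 31, 43]… (length divides ord_71(22)).
The orbit structure of x ↦ 22x mod 71: 2 orbits of sizes [70, 1].
n − c = 71 − 2 = 69; sign = (−1)^69 = -1.
The Jacobi symbol (22|71) = -1 (Zolotarev) agrees.

-1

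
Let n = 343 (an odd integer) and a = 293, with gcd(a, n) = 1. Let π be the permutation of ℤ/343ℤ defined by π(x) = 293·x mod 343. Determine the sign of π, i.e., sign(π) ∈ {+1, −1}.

Trace 295: π^k(295) = [295, 342, 50, 244, 148, 146, 246] for k=0..6.
The orbit structure of x ↦ 293x mod 343: 46 orbits of sizes [14, 14, 14, 14, 14, 14, 14, 14, 14, 14, 14, 14, 14, 14, 14, 14, 14, 14, 14, 14, 14, 2, 2, 2, 2, 2, 2, 2, 2, 2, 2, 2, 2, 2, 2, 2, 2, 2, 2, 2, 2, 2, 2, 2, 2, 1].
343 − 46 = 297 transpositions; sign(π) = (−1)^297 = -1.

-1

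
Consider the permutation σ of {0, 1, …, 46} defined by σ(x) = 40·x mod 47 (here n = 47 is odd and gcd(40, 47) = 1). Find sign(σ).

Trace 35: π^k(35) = [35, 37, 23, 27, 46, 7, 45] for k=0..6.
Cycle type of π: 46 + 1; total 2 cycles.
2 cycles on 47: each ℓ→(−1)^(ℓ−1), product (−1)^45 = -1.

-1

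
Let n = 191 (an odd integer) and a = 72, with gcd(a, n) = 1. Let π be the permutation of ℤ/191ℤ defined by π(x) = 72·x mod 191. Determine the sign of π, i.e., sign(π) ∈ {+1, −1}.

+1

Start at x=80: 80 → 30 → 59 → 46 → 65 → 96 → 36 → … (one orbit).
π_72 has 3 disjoint cycles with lengths [95, 95, 1] on {0,…,190}.
3 cycles on 191: each ℓ→(−1)^(ℓ−1), product (−1)^188 = +1.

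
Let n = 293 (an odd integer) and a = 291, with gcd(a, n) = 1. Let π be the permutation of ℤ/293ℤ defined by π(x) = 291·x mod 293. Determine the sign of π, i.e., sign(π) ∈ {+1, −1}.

-1

Trace 220: π^k(220) = [220, 146, 1, 291, 4, 285, 16] for k=0..6.
π_291 has 2 disjoint cycles with lengths [292, 1] on {0,…,292}.
n − c = 293 − 2 = 291; sign = (−1)^291 = -1.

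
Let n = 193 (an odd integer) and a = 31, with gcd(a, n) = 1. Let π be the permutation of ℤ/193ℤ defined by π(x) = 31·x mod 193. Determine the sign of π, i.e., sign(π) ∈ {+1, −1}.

+1

Orbit of 43 under x↦31x: [43, 175, 21, 72, 109, 98, 143]… (length divides ord_193(31)).
3 cycles of lengths [96, 96, 1].
With 3 cycles on 193 points, sign = (−1)^{193−3} = +1.
Via Zolotarev, sign(π_{31}) = (31|193) = +1.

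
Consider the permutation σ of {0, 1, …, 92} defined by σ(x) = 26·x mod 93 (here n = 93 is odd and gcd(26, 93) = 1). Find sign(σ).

Start at x=25: 25 → 92 → 67 → 68 → 1 → 26 → 25 (one orbit).
Cycle type of π: 6×15 + 2 + 1; total 17 cycles.
sign(π) = (−1)^{n − #cycles} = (−1)^{93−17} = (−1)^76 = +1.
The Jacobi symbol (26|93) = +1 (Zolotarev) agrees.

+1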